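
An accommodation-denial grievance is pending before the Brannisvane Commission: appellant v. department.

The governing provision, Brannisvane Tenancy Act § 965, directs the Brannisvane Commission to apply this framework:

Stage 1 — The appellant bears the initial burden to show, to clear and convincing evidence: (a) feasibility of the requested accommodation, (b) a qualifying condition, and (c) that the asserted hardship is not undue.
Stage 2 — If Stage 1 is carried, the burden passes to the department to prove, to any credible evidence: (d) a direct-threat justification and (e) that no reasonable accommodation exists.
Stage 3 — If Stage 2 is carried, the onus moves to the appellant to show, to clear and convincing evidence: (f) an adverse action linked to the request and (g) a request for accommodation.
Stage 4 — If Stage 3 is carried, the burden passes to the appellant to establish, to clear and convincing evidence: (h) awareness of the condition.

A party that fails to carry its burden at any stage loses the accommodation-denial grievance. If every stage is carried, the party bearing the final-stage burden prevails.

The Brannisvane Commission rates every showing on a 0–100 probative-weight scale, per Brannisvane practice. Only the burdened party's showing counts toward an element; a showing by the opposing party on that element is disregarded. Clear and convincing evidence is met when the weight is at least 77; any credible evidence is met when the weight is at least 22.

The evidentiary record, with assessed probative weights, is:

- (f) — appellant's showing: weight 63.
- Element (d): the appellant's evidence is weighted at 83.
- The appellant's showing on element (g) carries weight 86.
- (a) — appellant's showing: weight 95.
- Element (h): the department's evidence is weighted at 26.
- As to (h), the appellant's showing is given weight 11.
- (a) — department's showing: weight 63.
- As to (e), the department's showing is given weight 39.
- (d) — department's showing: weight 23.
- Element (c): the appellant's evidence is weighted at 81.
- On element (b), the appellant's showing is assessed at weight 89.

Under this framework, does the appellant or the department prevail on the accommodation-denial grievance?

department

At Stage 1 the appellant must meet clear and convincing evidence (weight is at least 77): on (a) the weight is 95 (the department's 63 is given no effect), which does reach 77, so (a) meets the standard; on (b) the weight is 89, which does reach 77, so (b) meets the standard; on (c) the weight is 81, ≥ 77, so (c) meets the standard.
  Stage 1 is satisfied; the onus moves to the department.
At Stage 2 the department must meet any credible evidence (weight is at least 22): on (d) the weight is 23 (the appellant's 83 is given no effect), which does reach 22, so (d) meets the standard; on (e) the weight is 39, which does reach 22, so (e) meets the standard.
  Stage 2 carried; the burden shifts to the appellant.
At Stage 3 the appellant must meet clear and convincing evidence (weight is at least 77): on (f) the weight is 63, which does not reach 77, so (f) does not meet the standard; on (g) the weight is 86, ≥ 77, so (g) meets the standard.
  Stage 3 not carried; the appellant fails its burden.
The department prevails.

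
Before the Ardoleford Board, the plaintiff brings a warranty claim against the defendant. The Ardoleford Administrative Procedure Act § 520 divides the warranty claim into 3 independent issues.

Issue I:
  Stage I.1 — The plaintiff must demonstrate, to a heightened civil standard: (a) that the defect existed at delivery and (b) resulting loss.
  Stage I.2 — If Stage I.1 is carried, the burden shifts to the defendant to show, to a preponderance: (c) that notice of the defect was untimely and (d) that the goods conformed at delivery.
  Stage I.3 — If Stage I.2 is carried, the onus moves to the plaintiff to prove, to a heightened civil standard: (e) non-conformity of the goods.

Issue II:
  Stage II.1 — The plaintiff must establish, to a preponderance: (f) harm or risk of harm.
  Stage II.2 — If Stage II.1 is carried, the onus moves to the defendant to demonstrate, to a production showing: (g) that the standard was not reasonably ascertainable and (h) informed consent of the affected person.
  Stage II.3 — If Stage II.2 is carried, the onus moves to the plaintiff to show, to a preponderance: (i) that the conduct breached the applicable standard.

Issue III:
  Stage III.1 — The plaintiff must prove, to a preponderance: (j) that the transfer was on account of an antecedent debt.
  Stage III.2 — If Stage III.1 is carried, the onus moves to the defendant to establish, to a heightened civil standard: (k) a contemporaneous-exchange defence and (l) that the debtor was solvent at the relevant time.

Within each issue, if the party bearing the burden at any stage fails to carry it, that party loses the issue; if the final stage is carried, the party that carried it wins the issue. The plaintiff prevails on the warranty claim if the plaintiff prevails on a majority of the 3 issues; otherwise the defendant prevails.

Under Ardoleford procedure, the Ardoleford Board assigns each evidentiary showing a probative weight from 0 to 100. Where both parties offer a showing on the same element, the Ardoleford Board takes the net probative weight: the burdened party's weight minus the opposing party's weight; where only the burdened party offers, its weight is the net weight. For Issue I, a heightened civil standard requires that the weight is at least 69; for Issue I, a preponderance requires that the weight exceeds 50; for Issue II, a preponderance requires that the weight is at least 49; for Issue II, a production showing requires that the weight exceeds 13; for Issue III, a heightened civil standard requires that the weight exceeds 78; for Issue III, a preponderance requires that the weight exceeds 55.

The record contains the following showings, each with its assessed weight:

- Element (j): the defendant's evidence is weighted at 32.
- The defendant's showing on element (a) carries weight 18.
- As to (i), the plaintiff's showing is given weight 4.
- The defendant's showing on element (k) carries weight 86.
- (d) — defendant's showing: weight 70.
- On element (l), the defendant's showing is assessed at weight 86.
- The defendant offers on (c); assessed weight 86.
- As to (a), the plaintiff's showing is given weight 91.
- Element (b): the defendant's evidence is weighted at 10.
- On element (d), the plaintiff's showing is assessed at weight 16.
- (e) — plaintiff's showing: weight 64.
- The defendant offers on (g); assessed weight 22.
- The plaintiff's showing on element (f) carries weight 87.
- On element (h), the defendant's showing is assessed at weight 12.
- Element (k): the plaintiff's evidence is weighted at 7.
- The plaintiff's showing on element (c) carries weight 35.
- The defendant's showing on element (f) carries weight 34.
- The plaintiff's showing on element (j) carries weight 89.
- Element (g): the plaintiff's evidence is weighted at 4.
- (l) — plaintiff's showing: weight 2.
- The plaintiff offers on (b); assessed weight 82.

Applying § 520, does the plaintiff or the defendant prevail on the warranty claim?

— Issue I —
Stage I.1 (plaintiff, a heightened civil standard, weight is at least 69): (a) net 91−18=73 ≥ 69 — meets; (b) net 82−10=72 ≥ 69 — meets.
  Stage I.1 is satisfied; the onus moves to the defendant.
Stage I.2 (defendant, a preponderance, weight exceeds 50): (c) net 86−35=51 > 50 — meets; (d) net 70−16=54 > 50 — meets.
  Stage I.2 is satisfied; the onus moves to the plaintiff.
Stage I.3 (plaintiff, a heightened civil standard, weight is at least 69): (e) 64 < 69 — fails.
  Not every element is met, so the plaintiff fails to carry Stage I.3.
The defendant prevails on this issue.
— Issue II —
At Stage II.1 the plaintiff must meet a preponderance (weight is at least 49): on (f) the weight is 87 less the opposing 34 gives net 53, which does reach 49, so (f) meets the standard.
  Stage II.1 is satisfied; the onus moves to the defendant.
At Stage II.2 the defendant must meet a production showing (weight exceeds 13): on (g) the weight is 22 less the opposing 4 gives net 18, which does exceed 13, so (g) meets the standard; on (h) the weight is 12, which does not exceed 13, so (h) does not meet the standard.
  Not every element is met, so the defendant fails to carry Stage II.2.
So the plaintiff prevails on this issue.
— Issue III —
At Stage III.1 the plaintiff must meet a preponderance (weight exceeds 55): on (j) the weight is 89 less the opposing 32 gives net 57, which does exceed 55, so (j) meets the standard.
  Stage III.1 is satisfied; the onus moves to the defendant.
At Stage III.2 the defendant must meet a heightened civil standard (weight exceeds 78): on (k) the weight is 86 less the opposing 7 gives net 79, which does exceed 78, so (k) meets the standard; on (l) the weight is 86 less the opposing 2 gives net 84, which does exceed 78, so (l) meets the standard.
  All elements met at the final stage.
All stages carried — the defendant prevails on this issue.
Per-issue: Issue I → defendant; Issue II → plaintiff; Issue III → defendant. The plaintiff must prevail on a majority of issues; overall, the defendant prevails.

defendant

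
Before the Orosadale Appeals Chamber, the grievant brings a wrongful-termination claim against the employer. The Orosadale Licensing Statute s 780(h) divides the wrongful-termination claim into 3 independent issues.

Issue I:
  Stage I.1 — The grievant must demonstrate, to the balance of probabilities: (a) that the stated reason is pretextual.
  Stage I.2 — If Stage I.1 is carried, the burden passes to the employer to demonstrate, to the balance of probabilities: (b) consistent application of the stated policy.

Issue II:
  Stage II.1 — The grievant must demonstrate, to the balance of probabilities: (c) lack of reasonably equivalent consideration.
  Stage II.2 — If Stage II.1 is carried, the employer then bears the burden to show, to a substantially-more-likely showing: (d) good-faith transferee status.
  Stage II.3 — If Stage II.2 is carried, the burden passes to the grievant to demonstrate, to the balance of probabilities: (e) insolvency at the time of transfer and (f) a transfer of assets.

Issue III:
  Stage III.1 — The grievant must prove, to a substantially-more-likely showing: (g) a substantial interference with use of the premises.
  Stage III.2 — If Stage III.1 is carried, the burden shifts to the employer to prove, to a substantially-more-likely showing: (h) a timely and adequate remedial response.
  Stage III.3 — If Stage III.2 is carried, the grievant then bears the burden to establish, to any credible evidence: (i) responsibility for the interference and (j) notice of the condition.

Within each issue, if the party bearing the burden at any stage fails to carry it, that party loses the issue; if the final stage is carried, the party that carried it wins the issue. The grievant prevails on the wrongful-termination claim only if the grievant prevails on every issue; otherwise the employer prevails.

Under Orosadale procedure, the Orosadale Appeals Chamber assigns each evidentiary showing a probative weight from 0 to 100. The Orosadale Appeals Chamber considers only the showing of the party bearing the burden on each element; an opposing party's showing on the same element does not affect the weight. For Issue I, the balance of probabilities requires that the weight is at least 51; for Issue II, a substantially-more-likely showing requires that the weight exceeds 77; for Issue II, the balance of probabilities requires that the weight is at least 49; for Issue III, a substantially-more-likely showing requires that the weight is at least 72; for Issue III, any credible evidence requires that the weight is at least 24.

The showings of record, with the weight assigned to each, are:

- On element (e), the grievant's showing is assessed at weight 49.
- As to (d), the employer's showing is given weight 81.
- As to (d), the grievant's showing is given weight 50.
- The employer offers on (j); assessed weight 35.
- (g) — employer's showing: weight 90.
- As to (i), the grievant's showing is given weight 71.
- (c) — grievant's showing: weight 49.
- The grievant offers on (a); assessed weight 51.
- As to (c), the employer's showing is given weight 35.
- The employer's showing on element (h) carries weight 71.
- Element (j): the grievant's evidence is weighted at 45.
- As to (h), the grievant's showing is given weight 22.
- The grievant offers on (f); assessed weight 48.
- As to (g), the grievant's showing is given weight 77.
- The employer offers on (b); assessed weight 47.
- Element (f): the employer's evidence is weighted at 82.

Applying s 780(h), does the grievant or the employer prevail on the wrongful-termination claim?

— Issue I —
At Stage I.1 the grievant must meet the balance of probabilities (weight is at least 51): on (a) the weight is 51, ≥ 51, so (a) meets the standard.
  Stage I.1 is satisfied; the onus moves to the employer.
At Stage I.2 the employer must meet the balance of probabilities (weight is at least 51): on (b) the weight is 47, < 51, so (b) does not meet the standard.
  Stage I.2 not carried; the employer fails its burden.
The grievant prevails on this issue.
— Issue II —
Stage II.1 — burden on grievant; standard: the balance of probabilities (weight is at least 49).
    (c): 49 (employer's 35 disregarded) ≥ 49 [met]
  Stage II.1 carried; the burden shifts to the employer.
Stage II.2 — burden on employer; standard: a substantially-more-likely showing (weight exceeds 77).
    (d): 81 (grievant's 50 disregarded) > 77 [met]
  Stage II.2 carried; the burden shifts to the grievant.
Stage II.3 — burden on grievant; standard: the balance of probabilities (weight is at least 49).
    (e): 49 ≥ 49 [met]
    (f): 48 (employer's 82 disregarded) < 49 [not met]
  Stage II.3 not carried; the grievant fails its burden.
The analysis ends at Stage II.3; the employer prevails on this issue.
— Issue III —
At Stage III.1 the grievant must meet a substantially-more-likely showing (weight is at least 72): on (g) the weight is 77 (the employer's 90 is given no effect), which does reach 72, so (g) meets the standard.
  The grievant carries Stage III.1; the employer now bears the burden.
At Stage III.2 the employer must meet a substantially-more-likely showing (weight is at least 72): on (h) the weight is 71 (the grievant's 22 is given no effect), which does not reach 72, so (h) does not meet the standard.
  Not every element is met, so the employer fails to carry Stage III.2.
So the grievant prevails on this issue.
Per-issue: Issue I → grievant; Issue II → employer; Issue III → grievant. The grievant must prevail on every issue; overall, the employer prevails.

employer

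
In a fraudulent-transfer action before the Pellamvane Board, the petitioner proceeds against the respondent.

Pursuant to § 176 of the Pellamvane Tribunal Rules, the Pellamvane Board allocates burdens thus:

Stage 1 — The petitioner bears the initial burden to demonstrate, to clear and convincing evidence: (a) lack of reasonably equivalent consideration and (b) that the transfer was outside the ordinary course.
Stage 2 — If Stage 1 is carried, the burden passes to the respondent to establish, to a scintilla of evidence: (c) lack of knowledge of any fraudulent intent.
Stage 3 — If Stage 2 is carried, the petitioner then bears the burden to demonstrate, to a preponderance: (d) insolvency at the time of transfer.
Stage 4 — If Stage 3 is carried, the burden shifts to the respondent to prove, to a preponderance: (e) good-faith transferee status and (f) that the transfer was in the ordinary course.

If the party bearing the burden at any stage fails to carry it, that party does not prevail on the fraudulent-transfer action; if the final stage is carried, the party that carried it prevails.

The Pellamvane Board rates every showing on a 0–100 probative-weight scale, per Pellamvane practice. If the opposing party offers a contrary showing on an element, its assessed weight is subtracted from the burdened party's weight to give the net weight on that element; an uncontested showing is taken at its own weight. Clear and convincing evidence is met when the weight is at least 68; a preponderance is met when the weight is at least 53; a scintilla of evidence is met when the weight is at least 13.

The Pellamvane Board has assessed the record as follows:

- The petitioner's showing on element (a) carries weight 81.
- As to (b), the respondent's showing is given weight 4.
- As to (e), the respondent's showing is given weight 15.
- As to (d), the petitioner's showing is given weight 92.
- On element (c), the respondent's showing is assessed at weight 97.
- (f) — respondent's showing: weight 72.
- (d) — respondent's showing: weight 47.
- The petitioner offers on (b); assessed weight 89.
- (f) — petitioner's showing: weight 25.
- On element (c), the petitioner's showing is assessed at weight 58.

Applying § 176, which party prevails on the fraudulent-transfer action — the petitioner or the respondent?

respondent

Stage 1 — burden on petitioner; standard: clear and convincing evidence (weight is at least 68).
    (a): 81 ≥ 68 [met]
    (b): 89 − 4 = 85 ≥ 68 [met]
  The petitioner carries Stage 1; the respondent now bears the burden.
Stage 2 — burden on respondent; standard: a scintilla of evidence (weight is at least 13).
    (c): 97 − 58 = 39 ≥ 13 [met]
  Stage 2 carried; the burden shifts to the petitioner.
Stage 3 — burden on petitioner; standard: a preponderance (weight is at least 53).
    (d): 92 − 47 = 45 < 53 [not met]
  Stage 3 not carried; the petitioner fails its burden.
The analysis ends at Stage 3; the respondent prevails.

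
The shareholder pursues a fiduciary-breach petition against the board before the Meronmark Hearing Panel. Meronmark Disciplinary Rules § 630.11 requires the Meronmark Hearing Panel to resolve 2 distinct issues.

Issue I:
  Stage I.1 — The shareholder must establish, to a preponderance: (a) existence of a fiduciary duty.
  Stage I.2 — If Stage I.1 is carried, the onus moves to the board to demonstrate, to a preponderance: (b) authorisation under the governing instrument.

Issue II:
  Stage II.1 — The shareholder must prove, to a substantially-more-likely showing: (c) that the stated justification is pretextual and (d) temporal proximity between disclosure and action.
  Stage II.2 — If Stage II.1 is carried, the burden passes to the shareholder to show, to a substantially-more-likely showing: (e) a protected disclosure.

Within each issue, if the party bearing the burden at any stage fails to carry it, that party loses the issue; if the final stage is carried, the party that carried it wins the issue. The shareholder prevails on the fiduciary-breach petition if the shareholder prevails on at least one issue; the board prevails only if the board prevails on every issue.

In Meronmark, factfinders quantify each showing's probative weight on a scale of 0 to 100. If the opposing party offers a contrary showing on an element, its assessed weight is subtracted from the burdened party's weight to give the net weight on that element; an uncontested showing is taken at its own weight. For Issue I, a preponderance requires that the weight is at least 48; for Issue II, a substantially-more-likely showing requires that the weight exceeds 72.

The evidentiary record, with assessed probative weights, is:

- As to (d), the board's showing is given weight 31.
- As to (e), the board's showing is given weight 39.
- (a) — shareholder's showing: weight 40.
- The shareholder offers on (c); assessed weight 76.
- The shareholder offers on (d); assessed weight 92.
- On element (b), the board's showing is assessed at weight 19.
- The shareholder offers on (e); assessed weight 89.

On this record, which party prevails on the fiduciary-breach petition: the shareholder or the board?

board

— Issue I —
At Stage I.1 the shareholder must meet a preponderance (weight is at least 48): on (a) the weight is 40, which does not reach 48, so (a) does not meet the standard.
  Not every element is met, so the shareholder fails to carry Stage I.1.
So the board prevails on this issue.
— Issue II —
Stage II.1 (shareholder, a substantially-more-likely showing, weight exceeds 72): (c) 76 > 72 — meets; (d) net 92−31=61 ≤ 72 — fails.
  Not every element is met, so the shareholder fails to carry Stage II.1.
So the board prevails on this issue.
Per-issue: Issue I → board; Issue II → board. The shareholder must prevail on at least one issue; overall, the board prevails.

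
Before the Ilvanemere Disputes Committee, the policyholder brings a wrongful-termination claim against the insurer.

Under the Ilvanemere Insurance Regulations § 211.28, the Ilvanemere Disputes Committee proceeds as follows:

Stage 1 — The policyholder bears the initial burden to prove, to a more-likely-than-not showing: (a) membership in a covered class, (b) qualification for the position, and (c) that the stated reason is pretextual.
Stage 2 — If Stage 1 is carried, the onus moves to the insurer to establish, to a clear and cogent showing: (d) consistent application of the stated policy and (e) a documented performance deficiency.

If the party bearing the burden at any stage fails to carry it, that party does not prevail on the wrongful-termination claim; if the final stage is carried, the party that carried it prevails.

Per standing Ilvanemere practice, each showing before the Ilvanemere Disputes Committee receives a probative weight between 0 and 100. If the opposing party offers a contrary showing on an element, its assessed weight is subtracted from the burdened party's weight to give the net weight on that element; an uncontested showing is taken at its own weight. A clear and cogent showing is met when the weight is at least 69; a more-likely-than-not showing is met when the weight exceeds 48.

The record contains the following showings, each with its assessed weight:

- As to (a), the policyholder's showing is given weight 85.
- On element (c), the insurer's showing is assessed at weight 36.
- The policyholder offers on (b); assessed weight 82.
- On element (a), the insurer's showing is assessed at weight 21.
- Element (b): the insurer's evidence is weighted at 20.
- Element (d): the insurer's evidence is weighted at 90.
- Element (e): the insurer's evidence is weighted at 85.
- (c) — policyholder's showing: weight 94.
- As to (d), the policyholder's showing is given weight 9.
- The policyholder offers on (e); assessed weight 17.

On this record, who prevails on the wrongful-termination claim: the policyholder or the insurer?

Stage 1 (policyholder, a more-likely-than-not showing, weight exceeds 48): (a) net 85−21=64 > 48 — meets; (b) net 82−20=62 > 48 — meets; (c) net 94−36=58 > 48 — meets.
  All elements met. The burden passes to the insurer.
Stage 2 (insurer, a clear and cogent showing, weight is at least 69): (d) net 90−9=81 ≥ 69 — meets; (e) net 85−17=68 < 69 — fails.
  Not every element is met, so the insurer fails to carry Stage 2.
The analysis ends at Stage 2; the policyholder prevails.

policyholder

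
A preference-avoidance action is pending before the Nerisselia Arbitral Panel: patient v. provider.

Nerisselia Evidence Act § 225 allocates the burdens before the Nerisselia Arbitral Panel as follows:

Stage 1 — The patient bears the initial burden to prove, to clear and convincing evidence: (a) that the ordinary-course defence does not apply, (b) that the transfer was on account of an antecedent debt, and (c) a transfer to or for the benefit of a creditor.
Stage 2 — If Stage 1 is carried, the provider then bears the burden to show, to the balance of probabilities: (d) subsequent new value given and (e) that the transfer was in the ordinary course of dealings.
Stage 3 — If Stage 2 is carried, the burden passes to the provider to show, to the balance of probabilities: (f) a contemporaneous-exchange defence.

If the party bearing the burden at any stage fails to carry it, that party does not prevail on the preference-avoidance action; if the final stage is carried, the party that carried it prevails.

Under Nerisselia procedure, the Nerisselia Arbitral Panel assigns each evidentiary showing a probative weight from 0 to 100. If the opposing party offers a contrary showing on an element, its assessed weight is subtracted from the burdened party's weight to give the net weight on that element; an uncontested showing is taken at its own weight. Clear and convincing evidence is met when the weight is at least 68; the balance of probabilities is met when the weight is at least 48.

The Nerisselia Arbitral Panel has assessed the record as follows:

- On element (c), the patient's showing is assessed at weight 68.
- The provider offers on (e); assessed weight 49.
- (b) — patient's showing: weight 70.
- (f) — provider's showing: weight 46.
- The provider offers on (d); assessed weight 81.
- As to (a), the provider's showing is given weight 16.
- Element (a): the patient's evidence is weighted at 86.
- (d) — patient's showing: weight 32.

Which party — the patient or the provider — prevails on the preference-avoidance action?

At Stage 1 the patient must meet clear and convincing evidence (weight is at least 68): on (a) the weight is 86 less the opposing 16 gives net 70, which does reach 68, so (a) meets the standard; on (b) the weight is 70, ≥ 68, so (b) meets the standard; on (c) the weight is 68, ≥ 68, so (c) meets the standard.
  The patient carries Stage 1; the provider now bears the burden.
At Stage 2 the provider must meet the balance of probabilities (weight is at least 48): on (d) the weight is 81 less the opposing 32 gives net 49, ≥ 48, so (d) meets the standard; on (e) the weight is 49, which does reach 48, so (e) meets the standard.
  Stage 2 carried; the burden remains with the provider.
At Stage 3 the provider must meet the balance of probabilities (weight is at least 48): on (f) the weight is 46, < 48, so (f) does not meet the standard.
  Stage 3 not carried; the provider fails its burden.
So the patient prevails.

patient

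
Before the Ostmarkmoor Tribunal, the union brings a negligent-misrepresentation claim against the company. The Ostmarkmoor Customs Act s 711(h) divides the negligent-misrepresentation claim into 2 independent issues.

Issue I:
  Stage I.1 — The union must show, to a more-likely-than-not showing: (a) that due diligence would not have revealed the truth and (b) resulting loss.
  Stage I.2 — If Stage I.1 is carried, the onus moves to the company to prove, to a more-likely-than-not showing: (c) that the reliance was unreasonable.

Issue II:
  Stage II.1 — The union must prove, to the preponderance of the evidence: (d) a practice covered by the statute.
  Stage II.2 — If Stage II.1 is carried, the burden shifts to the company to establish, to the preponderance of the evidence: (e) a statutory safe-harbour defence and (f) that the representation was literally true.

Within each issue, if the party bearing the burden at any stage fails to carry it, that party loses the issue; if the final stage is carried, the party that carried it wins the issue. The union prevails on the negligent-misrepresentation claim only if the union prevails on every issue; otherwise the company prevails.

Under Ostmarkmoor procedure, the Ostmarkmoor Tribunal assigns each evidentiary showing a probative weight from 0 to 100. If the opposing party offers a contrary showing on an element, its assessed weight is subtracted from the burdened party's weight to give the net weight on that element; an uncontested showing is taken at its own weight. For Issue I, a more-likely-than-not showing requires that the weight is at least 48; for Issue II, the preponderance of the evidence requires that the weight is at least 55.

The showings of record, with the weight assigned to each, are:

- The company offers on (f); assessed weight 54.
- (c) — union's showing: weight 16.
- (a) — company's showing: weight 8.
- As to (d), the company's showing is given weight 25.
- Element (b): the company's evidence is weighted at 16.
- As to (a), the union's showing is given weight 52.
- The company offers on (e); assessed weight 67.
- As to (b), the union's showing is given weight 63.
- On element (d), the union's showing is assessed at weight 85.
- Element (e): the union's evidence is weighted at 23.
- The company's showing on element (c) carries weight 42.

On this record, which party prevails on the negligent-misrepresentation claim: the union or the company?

— Issue I —
Stage I.1 (union, a more-likely-than-not showing, weight is at least 48): (a) net 52−8=44 < 48 — fails; (b) net 63−16=47 < 48 — fails.
  The union does not carry Stage I.1.
The company prevails on this issue.
— Issue II —
At Stage II.1 the union must meet the preponderance of the evidence (weight is at least 55): on (d) the weight is 85 less the opposing 25 gives net 60, ≥ 55, so (d) meets the standard.
  Stage II.1 is satisfied; the onus moves to the company.
At Stage II.2 the company must meet the preponderance of the evidence (weight is at least 55): on (e) the weight is 67 less the opposing 23 gives net 44, which does not reach 55, so (e) does not meet the standard; on (f) the weight is 54, < 55, so (f) does not meet the standard.
  The company does not carry Stage II.2.
The analysis ends at Stage II.2; the union prevails on this issue.
Per-issue: Issue I → company; Issue II → union. The union must prevail on every issue; overall, the company prevails.

company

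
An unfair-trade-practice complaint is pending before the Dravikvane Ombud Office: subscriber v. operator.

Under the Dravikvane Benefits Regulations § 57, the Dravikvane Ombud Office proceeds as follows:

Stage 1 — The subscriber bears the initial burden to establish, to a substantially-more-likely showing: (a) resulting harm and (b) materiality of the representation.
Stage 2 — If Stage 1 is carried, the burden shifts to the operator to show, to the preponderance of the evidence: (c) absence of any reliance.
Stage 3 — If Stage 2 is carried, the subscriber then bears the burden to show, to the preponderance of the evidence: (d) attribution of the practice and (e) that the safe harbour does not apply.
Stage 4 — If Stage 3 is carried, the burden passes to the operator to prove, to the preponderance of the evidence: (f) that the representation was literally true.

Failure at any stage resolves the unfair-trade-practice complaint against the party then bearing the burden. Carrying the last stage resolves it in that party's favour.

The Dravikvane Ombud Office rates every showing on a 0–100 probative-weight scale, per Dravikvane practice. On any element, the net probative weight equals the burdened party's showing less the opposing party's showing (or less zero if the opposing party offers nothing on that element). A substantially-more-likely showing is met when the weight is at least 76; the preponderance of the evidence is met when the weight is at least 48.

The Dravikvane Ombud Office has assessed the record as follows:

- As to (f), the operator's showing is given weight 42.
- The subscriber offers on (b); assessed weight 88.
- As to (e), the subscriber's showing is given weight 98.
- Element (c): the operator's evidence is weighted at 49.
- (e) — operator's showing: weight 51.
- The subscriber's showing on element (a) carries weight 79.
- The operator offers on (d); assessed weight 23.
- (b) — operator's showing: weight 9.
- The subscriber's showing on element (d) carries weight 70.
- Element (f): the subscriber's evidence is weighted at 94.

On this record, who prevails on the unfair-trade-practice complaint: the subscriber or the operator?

operator

At Stage 1 the subscriber must meet a substantially-more-likely showing (weight is at least 76): on (a) the weight is 79, ≥ 76, so (a) meets the standard; on (b) the weight is 88 less the opposing 9 gives net 79, ≥ 76, so (b) meets the standard.
  All elements met. The burden passes to the operator.
At Stage 2 the operator must meet the preponderance of the evidence (weight is at least 48): on (c) the weight is 49, ≥ 48, so (c) meets the standard.
  Stage 2 is satisfied; the onus moves to the subscriber.
At Stage 3 the subscriber must meet the preponderance of the evidence (weight is at least 48): on (d) the weight is 70 less the opposing 23 gives net 47, which does not reach 48, so (d) does not meet the standard; on (e) the weight is 98 less the opposing 51 gives net 47, < 48, so (e) does not meet the standard.
  The subscriber does not carry Stage 3.
So the operator prevails.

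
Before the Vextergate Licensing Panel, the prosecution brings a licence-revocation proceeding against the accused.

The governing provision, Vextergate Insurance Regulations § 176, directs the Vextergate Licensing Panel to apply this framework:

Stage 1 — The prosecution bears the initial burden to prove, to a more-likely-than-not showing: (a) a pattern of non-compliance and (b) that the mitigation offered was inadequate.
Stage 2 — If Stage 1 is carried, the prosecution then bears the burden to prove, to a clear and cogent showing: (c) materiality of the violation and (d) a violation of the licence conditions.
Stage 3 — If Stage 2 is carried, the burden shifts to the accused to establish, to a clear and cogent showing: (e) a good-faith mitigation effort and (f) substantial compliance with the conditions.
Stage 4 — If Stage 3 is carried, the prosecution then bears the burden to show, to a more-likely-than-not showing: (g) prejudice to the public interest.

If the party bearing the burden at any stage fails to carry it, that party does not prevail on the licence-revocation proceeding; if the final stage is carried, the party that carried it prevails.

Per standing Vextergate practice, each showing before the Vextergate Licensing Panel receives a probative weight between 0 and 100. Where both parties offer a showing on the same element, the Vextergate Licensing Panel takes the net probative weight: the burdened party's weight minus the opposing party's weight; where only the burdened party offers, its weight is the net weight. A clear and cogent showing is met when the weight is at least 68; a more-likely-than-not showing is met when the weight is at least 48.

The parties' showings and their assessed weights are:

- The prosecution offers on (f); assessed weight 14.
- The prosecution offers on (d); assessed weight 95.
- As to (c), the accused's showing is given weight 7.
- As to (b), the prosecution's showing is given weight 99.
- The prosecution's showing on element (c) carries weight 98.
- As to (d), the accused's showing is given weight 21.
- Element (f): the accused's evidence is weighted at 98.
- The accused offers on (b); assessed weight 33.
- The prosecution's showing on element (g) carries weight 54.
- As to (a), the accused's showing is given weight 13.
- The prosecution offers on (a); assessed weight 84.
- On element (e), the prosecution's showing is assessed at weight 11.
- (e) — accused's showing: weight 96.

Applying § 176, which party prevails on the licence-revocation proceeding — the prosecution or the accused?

Stage 1 — burden on prosecution; standard: a more-likely-than-not showing (weight is at least 48).
    (a): 84 − 13 = 71 ≥ 48 [met]
    (b): 99 − 33 = 66 ≥ 48 [met]
  Stage 1 is satisfied; the prosecution continues to bear the burden.
Stage 2 — burden on prosecution; standard: a clear and cogent showing (weight is at least 68).
    (c): 98 − 7 = 91 ≥ 68 [met]
    (d): 95 − 21 = 74 ≥ 68 [met]
  Stage 2 carried; the burden shifts to the accused.
Stage 3 — burden on accused; standard: a clear and cogent showing (weight is at least 68).
    (e): 96 − 11 = 85 ≥ 68 [met]
    (f): 98 − 14 = 84 ≥ 68 [met]
  Stage 3 is satisfied; the onus moves to the prosecution.
Stage 4 — burden on prosecution; standard: a more-likely-than-not showing (weight is at least 48).
    (g): 54 ≥ 48 [met]
  Stage 4 carried; the final stage is satisfied.
Every stage carried; the prosecution prevails.

prosecution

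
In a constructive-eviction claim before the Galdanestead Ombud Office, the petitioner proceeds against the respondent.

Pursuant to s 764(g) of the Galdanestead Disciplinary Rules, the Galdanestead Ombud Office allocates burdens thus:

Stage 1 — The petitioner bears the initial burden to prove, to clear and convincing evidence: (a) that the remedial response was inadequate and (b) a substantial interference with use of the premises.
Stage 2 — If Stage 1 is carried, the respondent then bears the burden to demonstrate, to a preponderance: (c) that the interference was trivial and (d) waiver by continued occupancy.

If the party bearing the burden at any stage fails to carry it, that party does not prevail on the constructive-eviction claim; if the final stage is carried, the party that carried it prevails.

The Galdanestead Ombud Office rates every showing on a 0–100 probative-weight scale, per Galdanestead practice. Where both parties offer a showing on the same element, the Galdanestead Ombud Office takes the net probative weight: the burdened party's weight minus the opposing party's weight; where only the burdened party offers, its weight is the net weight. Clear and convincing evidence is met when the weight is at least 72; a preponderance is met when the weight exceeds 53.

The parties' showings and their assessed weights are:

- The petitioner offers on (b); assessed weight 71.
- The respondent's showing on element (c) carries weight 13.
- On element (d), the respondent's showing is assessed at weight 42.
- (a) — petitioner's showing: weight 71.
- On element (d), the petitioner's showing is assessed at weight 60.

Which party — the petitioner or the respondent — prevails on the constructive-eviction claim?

Stage 1 — burden on petitioner; standard: clear and convincing evidence (weight is at least 72).
    (a): 71 < 72 [not met]
    (b): 71 < 72 [not met]
  Stage 1 not carried; the petitioner fails its burden.
The analysis ends at Stage 1; the respondent prevails.

respondent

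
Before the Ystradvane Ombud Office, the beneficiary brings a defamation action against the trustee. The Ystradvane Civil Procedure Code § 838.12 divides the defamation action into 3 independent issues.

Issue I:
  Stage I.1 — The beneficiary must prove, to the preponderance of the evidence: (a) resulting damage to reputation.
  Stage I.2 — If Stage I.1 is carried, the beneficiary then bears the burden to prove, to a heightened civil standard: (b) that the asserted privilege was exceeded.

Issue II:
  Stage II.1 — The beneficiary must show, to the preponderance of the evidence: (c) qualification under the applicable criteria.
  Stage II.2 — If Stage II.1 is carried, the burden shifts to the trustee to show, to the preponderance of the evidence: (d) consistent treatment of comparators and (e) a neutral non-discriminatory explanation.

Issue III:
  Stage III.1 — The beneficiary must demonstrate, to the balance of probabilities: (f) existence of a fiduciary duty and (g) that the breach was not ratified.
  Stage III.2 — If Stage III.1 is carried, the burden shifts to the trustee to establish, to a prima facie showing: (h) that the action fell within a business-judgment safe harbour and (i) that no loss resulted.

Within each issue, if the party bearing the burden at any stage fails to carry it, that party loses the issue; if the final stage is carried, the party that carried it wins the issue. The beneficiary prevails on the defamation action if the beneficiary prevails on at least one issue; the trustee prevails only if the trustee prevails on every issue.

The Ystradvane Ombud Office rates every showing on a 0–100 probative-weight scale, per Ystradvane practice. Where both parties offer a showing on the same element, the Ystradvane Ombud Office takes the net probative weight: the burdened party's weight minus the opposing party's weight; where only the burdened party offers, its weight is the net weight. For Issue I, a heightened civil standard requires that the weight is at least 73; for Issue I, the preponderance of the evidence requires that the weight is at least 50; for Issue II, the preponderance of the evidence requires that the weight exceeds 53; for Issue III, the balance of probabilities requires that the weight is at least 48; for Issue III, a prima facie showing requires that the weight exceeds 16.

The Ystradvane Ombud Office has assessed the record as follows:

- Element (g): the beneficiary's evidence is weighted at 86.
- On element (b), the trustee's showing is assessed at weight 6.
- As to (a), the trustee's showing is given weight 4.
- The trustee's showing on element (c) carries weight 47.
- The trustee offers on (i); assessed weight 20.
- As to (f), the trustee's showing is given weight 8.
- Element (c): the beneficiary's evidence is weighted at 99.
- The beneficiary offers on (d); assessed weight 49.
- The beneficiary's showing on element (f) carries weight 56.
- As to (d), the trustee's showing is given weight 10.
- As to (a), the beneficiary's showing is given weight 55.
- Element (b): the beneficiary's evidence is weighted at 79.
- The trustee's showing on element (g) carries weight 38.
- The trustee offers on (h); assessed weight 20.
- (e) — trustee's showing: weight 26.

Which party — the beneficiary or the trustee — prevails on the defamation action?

— Issue I —
Stage I.1 (beneficiary, the preponderance of the evidence, weight is at least 50): (a) net 55−4=51 ≥ 50 — meets.
  Stage I.1 is satisfied; the beneficiary continues to bear the burden.
Stage I.2 (beneficiary, a heightened civil standard, weight is at least 73): (b) net 79−6=73 ≥ 73 — meets.
  The beneficiary carries the last stage.
With every stage satisfied, the beneficiary prevails on this issue.
— Issue II —
At Stage II.1 the beneficiary must meet the preponderance of the evidence (weight exceeds 53): on (c) the weight is 99 less the opposing 47 gives net 52, which does not exceed 53, so (c) does not meet the standard.
  Not every element is met, so the beneficiary fails to carry Stage II.1.
The trustee prevails on this issue.
— Issue III —
At Stage III.1 the beneficiary must meet the balance of probabilities (weight is at least 48): on (f) the weight is 56 less the opposing 8 gives net 48, which does reach 48, so (f) meets the standard; on (g) the weight is 86 less the opposing 38 gives net 48, which does reach 48, so (g) meets the standard.
  Stage III.1 carried; the burden shifts to the trustee.
At Stage III.2 the trustee must meet a prima facie showing (weight exceeds 16): on (h) the weight is 20, > 16, so (h) meets the standard; on (i) the weight is 20, > 16, so (i) meets the standard.
  Stage III.2 carried; the final stage is satisfied.
Every stage carried; the trustee prevails on this issue.
Per-issue: Issue I → beneficiary; Issue II → trustee; Issue III → trustee. The beneficiary must prevail on at least one issue; overall, the beneficiary prevails.

beneficiary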